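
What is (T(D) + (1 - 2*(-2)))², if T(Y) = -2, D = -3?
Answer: 9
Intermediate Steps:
(T(D) + (1 - 2*(-2)))² = (-2 + (1 - 2*(-2)))² = (-2 + (1 + 4))² = (-2 + 5)² = 3² = 9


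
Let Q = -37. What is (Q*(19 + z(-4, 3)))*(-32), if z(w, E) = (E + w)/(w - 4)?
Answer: 22644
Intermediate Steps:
z(w, E) = (E + w)/(-4 + w)
(Q*(19 + z(-4, 3)))*(-32) = -37*(19 + (3 - 4)/(-4 - 4))*(-32) = -37*(19 - 1/(-8))*(-32) = -37*(19 - ⅛*(-1))*(-32) = -37*(19 + ⅛)*(-32) = -37*153/8*(-32) = -5661/8*(-32) = 22644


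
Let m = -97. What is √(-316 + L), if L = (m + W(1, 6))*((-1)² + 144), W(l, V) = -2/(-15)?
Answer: I*√129255/3 ≈ 119.84*I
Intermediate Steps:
W(l, V) = 2/15 (W(l, V) = -2*(-1/15) = 2/15)
L = -42137/3 (L = (-97 + 2/15)*((-1)² + 144) = -1453*(1 + 144)/15 = -1453/15*145 = -42137/3 ≈ -14046.)
√(-316 + L) = √(-316 - 42137/3) = √(-43085/3) = I*√129255/3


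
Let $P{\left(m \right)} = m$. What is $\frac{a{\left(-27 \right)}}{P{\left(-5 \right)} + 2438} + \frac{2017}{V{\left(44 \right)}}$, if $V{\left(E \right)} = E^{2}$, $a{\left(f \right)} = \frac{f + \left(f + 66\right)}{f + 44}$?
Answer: $\frac{27816123}{26691632} \approx 1.0421$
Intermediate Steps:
$a{\left(f \right)} = \frac{66 + 2 f}{44 + f}$ ($a{\left(f \right)} = \frac{f + \left(66 + f\right)}{44 + f} = \frac{66 + 2 f}{44 + f}$)
$\frac{a{\left(-27 \right)}}{P{\left(-5 \right)} + 2438} + \frac{2017}{V{\left(44 \right)}} = \frac{2 \frac{1}{44 - 27} \left(33 - 27\right)}{-5 + 2438} + \frac{2017}{44^{2}} = \frac{2 \cdot \frac{1}{17} \cdot 6}{2433} + \frac{2017}{1936} = 2 \cdot \frac{1}{17} \cdot 6 \cdot \frac{1}{2433} + 2017 \cdot \frac{1}{1936} = \frac{12}{17} \cdot \frac{1}{2433} + \frac{2017}{1936} = \frac{4}{13787} + \frac{2017}{1936} = \frac{27816123}{26691632}$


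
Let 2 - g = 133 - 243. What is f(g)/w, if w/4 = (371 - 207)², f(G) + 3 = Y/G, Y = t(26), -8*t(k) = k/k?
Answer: -2689/96395264 ≈ -2.7896e-5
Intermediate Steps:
t(k) = -⅛ (t(k) = -k/(8*k) = -⅛*1 = -⅛)
Y = -⅛ ≈ -0.12500
g = 112 (g = 2 - (133 - 243) = 2 - 1*(-110) = 2 + 110 = 112)
f(G) = -3 - 1/(8*G)
w = 107584 (w = 4*(371 - 207)² = 4*164² = 4*26896 = 107584)
f(g)/w = (-3 - ⅛/112)/107584 = (-3 - ⅛*1/112)*(1/107584) = (-3 - 1/896)*(1/107584) = -2689/896*1/107584 = -2689/96395264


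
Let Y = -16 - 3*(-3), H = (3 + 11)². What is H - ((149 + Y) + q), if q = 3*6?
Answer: 36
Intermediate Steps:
H = 196 (H = 14² = 196)
Y = -7 (Y = -16 - 1*(-9) = -16 + 9 = -7)
q = 18
H - ((149 + Y) + q) = 196 - ((149 - 7) + 18) = 196 - (142 + 18) = 196 - 1*160 = 196 - 160 = 36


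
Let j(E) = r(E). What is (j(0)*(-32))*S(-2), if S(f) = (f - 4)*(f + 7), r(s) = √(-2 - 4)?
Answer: 960*I*√6 ≈ 2351.5*I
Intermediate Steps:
r(s) = I*√6 (r(s) = √(-6) = I*√6)
j(E) = I*√6
S(f) = (-4 + f)*(7 + f)
(j(0)*(-32))*S(-2) = ((I*√6)*(-32))*(-28 + (-2)² + 3*(-2)) = (-32*I*√6)*(-28 + 4 - 6) = -32*I*√6*(-30) = 960*I*√6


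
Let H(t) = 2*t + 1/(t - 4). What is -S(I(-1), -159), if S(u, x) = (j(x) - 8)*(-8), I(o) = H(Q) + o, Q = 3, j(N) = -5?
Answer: -104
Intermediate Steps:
H(t) = 1/(-4 + t) + 2*t (H(t) = 2*t + 1/(-4 + t) = 1/(-4 + t) + 2*t)
I(o) = 5 + o (I(o) = (1 - 8*3 + 2*3²)/(-4 + 3) + o = (1 - 24 + 2*9)/(-1) + o = -(1 - 24 + 18) + o = -1*(-5) + o = 5 + o)
S(u, x) = 104 (S(u, x) = (-5 - 8)*(-8) = -13*(-8) = 104)
-S(I(-1), -159) = -1*104 = -104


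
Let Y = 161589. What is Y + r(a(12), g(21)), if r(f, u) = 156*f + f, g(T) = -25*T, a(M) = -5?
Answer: 160804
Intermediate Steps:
r(f, u) = 157*f
Y + r(a(12), g(21)) = 161589 + 157*(-5) = 161589 - 785 = 160804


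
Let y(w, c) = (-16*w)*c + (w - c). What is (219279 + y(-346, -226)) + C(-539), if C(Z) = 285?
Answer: -1031692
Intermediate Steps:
y(w, c) = w - c - 16*c*w (y(w, c) = -16*c*w + (w - c) = w - c - 16*c*w)
(219279 + y(-346, -226)) + C(-539) = (219279 + (-346 - 1*(-226) - 16*(-226)*(-346))) + 285 = (219279 + (-346 + 226 - 1251136)) + 285 = (219279 - 1251256) + 285 = -1031977 + 285 = -1031692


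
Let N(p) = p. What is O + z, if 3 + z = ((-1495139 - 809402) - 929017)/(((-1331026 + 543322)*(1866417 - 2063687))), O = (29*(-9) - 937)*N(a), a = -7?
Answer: 651318726190541/77695184040 ≈ 8383.0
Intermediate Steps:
O = 8386 (O = (29*(-9) - 937)*(-7) = (-261 - 937)*(-7) = -1198*(-7) = 8386)
z = -233087168899/77695184040 (z = -3 + ((-1495139 - 809402) - 929017)/(((-1331026 + 543322)*(1866417 - 2063687))) = -3 + (-2304541 - 929017)/((-787704*(-197270))) = -3 - 3233558/155390368080 = -3 - 3233558*1/155390368080 = -3 - 1616779/77695184040 = -233087168899/77695184040 ≈ -3.0000)
O + z = 8386 - 233087168899/77695184040 = 651318726190541/77695184040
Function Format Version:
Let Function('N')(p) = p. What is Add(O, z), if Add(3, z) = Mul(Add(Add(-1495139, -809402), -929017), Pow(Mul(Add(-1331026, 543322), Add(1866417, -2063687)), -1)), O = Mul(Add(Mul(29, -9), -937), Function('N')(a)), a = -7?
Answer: Rational(651318726190541, 77695184040) ≈ 8383.0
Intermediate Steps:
O = 8386 (O = Mul(Add(Mul(29, -9), -937), -7) = Mul(Add(-261, -937), -7) = Mul(-1198, -7) = 8386)
z = Rational(-233087168899, 77695184040) (z = Add(-3, Mul(Add(Add(-1495139, -809402), -929017), Pow(Mul(Add(-1331026, 543322), Add(1866417, -2063687)), -1))) = Add(-3, Mul(Add(-2304541, -929017), Pow(Mul(-787704, -197270), -1))) = Add(-3, Mul(-3233558, Pow(155390368080, -1))) = Add(-3, Mul(-3233558, Rational(1, 155390368080))) = Add(-3, Rational(-1616779, 77695184040)) = Rational(-233087168899, 77695184040) ≈ -3.0000)
Add(O, z) = Add(8386, Rational(-233087168899, 77695184040)) = Rational(651318726190541, 77695184040)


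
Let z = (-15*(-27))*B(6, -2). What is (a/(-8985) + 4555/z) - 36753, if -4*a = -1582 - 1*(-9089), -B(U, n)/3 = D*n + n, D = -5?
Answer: -213987769151/5822280 ≈ -36753.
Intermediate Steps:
B(U, n) = 12*n (B(U, n) = -3*(-5*n + n) = -(-12)*n = 12*n)
a = -7507/4 (a = -(-1582 - 1*(-9089))/4 = -(-1582 + 9089)/4 = -¼*7507 = -7507/4 ≈ -1876.8)
z = -9720 (z = (-15*(-27))*(12*(-2)) = 405*(-24) = -9720)
(a/(-8985) + 4555/z) - 36753 = (-7507/4/(-8985) + 4555/(-9720)) - 36753 = (-7507/4*(-1/8985) + 4555*(-1/9720)) - 36753 = (7507/35940 - 911/1944) - 36753 = -1512311/5822280 - 36753 = -213987769151/5822280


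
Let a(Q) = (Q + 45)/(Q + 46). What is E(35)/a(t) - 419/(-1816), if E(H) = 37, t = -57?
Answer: 186035/5448 ≈ 34.147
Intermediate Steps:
a(Q) = (45 + Q)/(46 + Q)
E(35)/a(t) - 419/(-1816) = 37/(((45 - 57)/(46 - 57))) - 419/(-1816) = 37/((-12/(-11))) - 419*(-1/1816) = 37/((-1/11*(-12))) + 419/1816 = 37/(12/11) + 419/1816 = 37*(11/12) + 419/1816 = 407/12 + 419/1816 = 186035/5448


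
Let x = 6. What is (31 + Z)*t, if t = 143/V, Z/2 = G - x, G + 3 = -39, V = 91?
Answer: -715/7 ≈ -102.14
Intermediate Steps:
G = -42 (G = -3 - 39 = -42)
Z = -96 (Z = 2*(-42 - 1*6) = 2*(-42 - 6) = 2*(-48) = -96)
t = 11/7 (t = 143/91 = 143*(1/91) = 11/7 ≈ 1.5714)
(31 + Z)*t = (31 - 96)*(11/7) = -65*11/7 = -715/7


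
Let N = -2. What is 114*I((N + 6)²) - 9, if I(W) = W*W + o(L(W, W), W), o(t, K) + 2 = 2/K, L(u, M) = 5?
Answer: 115845/4 ≈ 28961.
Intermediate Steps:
o(t, K) = -2 + 2/K
I(W) = -2 + W² + 2/W (I(W) = W*W + (-2 + 2/W) = W² + (-2 + 2/W) = -2 + W² + 2/W)
114*I((N + 6)²) - 9 = 114*(-2 + ((-2 + 6)²)² + 2/((-2 + 6)²)) - 9 = 114*(-2 + (4²)² + 2/(4²)) - 9 = 114*(-2 + 16² + 2/16) - 9 = 114*(-2 + 256 + 2*(1/16)) - 9 = 114*(-2 + 256 + ⅛) - 9 = 114*(2033/8) - 9 = 115881/4 - 9 = 115845/4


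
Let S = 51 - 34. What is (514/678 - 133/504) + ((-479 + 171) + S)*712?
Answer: -1685710091/8136 ≈ -2.0719e+5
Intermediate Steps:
S = 17
(514/678 - 133/504) + ((-479 + 171) + S)*712 = (514/678 - 133/504) + ((-479 + 171) + 17)*712 = (514*(1/678) - 133*1/504) + (-308 + 17)*712 = (257/339 - 19/72) - 291*712 = 4021/8136 - 207192 = -1685710091/8136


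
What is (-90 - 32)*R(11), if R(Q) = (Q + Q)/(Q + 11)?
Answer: -122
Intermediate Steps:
R(Q) = 2*Q/(11 + Q) (R(Q) = (2*Q)/(11 + Q) = 2*Q/(11 + Q))
(-90 - 32)*R(11) = (-90 - 32)*(2*11/(11 + 11)) = -244*11/22 = -122*1 = -122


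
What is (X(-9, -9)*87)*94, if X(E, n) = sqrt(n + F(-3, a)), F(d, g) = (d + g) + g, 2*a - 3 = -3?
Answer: 16356*I*sqrt(3) ≈ 28329.0*I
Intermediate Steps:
a = 0 (a = 3/2 + (1/2)*(-3) = 3/2 - 3/2 = 0)
F(d, g) = d + 2*g
X(E, n) = sqrt(-3 + n) (X(E, n) = sqrt(n + (-3 + 2*0)) = sqrt(n + (-3 + 0)) = sqrt(n - 3) = sqrt(-3 + n))
(X(-9, -9)*87)*94 = (sqrt(-3 - 9)*87)*94 = (sqrt(-12)*87)*94 = ((2*I*sqrt(3))*87)*94 = (174*I*sqrt(3))*94 = 16356*I*sqrt(3)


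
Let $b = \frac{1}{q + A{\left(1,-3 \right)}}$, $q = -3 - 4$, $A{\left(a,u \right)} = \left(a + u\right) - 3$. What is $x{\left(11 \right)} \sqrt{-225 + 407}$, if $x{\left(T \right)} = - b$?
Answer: $\frac{\sqrt{182}}{12} \approx 1.1242$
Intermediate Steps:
$A{\left(a,u \right)} = -3 + a + u$
$q = -7$
$b = - \frac{1}{12}$ ($b = \frac{1}{-7 - 5} = \frac{1}{-12} = - \frac{1}{12} \approx -0.083333$)
$x{\left(T \right)} = \frac{1}{12}$ ($x{\left(T \right)} = \left(-1\right) \left(- \frac{1}{12}\right) = \frac{1}{12}$)
$x{\left(11 \right)} \sqrt{-225 + 407} = \frac{\sqrt{-225 + 407}}{12} = \frac{\sqrt{182}}{12}$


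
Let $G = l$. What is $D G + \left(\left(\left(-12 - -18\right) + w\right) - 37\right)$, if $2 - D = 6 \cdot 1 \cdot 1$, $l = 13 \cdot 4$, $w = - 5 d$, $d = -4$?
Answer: $-219$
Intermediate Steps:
$w = 20$ ($w = \left(-5\right) \left(-4\right) = 20$)
$l = 52$
$G = 52$
$D = -4$ ($D = 2 - 6 \cdot 1 \cdot 1 = 2 - 6 \cdot 1 = 2 - 6 = -4$)
$D G + \left(\left(\left(-12 - -18\right) + w\right) - 37\right) = \left(-4\right) 52 + \left(\left(\left(-12 - -18\right) + 20\right) - 37\right) = -208 + \left(\left(\left(-12 + 18\right) + 20\right) - 37\right) = -208 + \left(\left(6 + 20\right) - 37\right) = -208 + \left(26 - 37\right) = -208 - 11 = -219$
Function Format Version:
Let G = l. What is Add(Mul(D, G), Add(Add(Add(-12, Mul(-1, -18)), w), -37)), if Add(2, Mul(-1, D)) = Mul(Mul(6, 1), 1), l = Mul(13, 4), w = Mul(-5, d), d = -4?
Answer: -219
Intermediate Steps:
w = 20 (w = Mul(-5, -4) = 20)
l = 52
G = 52
D = -4 (D = Add(2, Mul(-1, Mul(Mul(6, 1), 1))) = Add(2, Mul(-1, Mul(6, 1))) = Add(2, Mul(-1, 6)) = Add(2, -6) = -4)
Add(Mul(D, G), Add(Add(Add(-12, Mul(-1, -18)), w), -37)) = Add(Mul(-4, 52), Add(Add(Add(-12, Mul(-1, -18)), 20), -37)) = Add(-208, Add(Add(Add(-12, 18), 20), -37)) = Add(-208, Add(Add(6, 20), -37)) = Add(-208, Add(26, -37)) = Add(-208, -11) = -219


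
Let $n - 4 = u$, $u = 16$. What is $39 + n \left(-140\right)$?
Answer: $-2761$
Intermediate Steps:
$n = 20$ ($n = 4 + 16 = 20$)
$39 + n \left(-140\right) = 39 + 20 \left(-140\right) = 39 - 2800 = -2761$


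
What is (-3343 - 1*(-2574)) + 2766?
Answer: 1997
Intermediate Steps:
(-3343 - 1*(-2574)) + 2766 = (-3343 + 2574) + 2766 = -769 + 2766 = 1997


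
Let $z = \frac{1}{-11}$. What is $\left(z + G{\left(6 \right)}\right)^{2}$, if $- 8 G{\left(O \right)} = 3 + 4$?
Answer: $\frac{7225}{7744} \approx 0.93298$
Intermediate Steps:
$z = - \frac{1}{11} \approx -0.090909$
$G{\left(O \right)} = - \frac{7}{8}$ ($G{\left(O \right)} = - \frac{3 + 4}{8} = \left(- \frac{1}{8}\right) 7 = - \frac{7}{8}$)
$\left(z + G{\left(6 \right)}\right)^{2} = \left(- \frac{1}{11} - \frac{7}{8}\right)^{2} = \left(- \frac{85}{88}\right)^{2} = \frac{7225}{7744}$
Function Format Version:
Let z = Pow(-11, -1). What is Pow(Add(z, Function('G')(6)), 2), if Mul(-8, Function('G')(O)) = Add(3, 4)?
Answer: Rational(7225, 7744) ≈ 0.93298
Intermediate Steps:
z = Rational(-1, 11) ≈ -0.090909
Function('G')(O) = Rational(-7, 8) (Function('G')(O) = Mul(Rational(-1, 8), Add(3, 4)) = Mul(Rational(-1, 8), 7) = Rational(-7, 8))
Pow(Add(z, Function('G')(6)), 2) = Pow(Add(Rational(-1, 11), Rational(-7, 8)), 2) = Pow(Rational(-85, 88), 2) = Rational(7225, 7744)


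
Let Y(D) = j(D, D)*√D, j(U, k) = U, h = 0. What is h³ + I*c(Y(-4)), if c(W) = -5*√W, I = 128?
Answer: -1280 + 1280*I ≈ -1280.0 + 1280.0*I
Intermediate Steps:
Y(D) = D^(3/2) (Y(D) = D*√D = D^(3/2))
h³ + I*c(Y(-4)) = 0³ + 128*(-5*(-2*(-1)^(¾)*√2)) = 0 + 128*(-5*2*(1 - I)) = 0 + 128*(-10*(1 - I)) = 0 - 1280*(1 - I) = -1280*(1 - I)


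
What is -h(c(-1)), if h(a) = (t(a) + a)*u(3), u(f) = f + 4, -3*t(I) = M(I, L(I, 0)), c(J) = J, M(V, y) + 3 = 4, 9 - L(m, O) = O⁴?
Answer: 28/3 ≈ 9.3333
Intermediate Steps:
L(m, O) = 9 - O⁴
M(V, y) = 1 (M(V, y) = -3 + 4 = 1)
t(I) = -⅓ (t(I) = -⅓*1 = -⅓)
u(f) = 4 + f
h(a) = -7/3 + 7*a (h(a) = (-⅓ + a)*(4 + 3) = (-⅓ + a)*7 = -7/3 + 7*a)
-h(c(-1)) = -(-7/3 + 7*(-1)) = -(-7/3 - 7) = -1*(-28/3) = 28/3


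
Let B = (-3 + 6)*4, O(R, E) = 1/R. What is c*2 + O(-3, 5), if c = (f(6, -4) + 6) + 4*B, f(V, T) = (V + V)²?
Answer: 1187/3 ≈ 395.67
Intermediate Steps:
f(V, T) = 4*V² (f(V, T) = (2*V)² = 4*V²)
B = 12 (B = 3*4 = 12)
c = 198 (c = (4*6² + 6) + 4*12 = (4*36 + 6) + 48 = (144 + 6) + 48 = 150 + 48 = 198)
c*2 + O(-3, 5) = 198*2 + 1/(-3) = 396 - ⅓ = 1187/3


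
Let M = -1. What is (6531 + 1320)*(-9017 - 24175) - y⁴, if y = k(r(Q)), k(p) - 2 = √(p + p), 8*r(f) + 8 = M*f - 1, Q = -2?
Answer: -4169445905/16 - 9*I*√7 ≈ -2.6059e+8 - 23.812*I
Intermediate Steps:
r(f) = -9/8 - f/8 (r(f) = -1 + (-f - 1)/8 = -1 + (-1 - f)/8 = -1 + (-⅛ - f/8) = -9/8 - f/8)
k(p) = 2 + √2*√p (k(p) = 2 + √(p + p) = 2 + √(2*p) = 2 + √2*√p)
y = 2 + I*√7/2 (y = 2 + √2*√(-9/8 - ⅛*(-2)) = 2 + √2*√(-9/8 + ¼) = 2 + √2*√(-7/8) = 2 + √2*(I*√14/4) = 2 + I*√7/2 ≈ 2.0 + 1.3229*I)
(6531 + 1320)*(-9017 - 24175) - y⁴ = (6531 + 1320)*(-9017 - 24175) - (2 + I*√7/2)⁴ = 7851*(-33192) - (2 + I*√7/2)⁴ = -260590392 - (2 + I*√7/2)⁴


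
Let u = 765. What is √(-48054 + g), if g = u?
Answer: I*√47289 ≈ 217.46*I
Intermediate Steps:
g = 765
√(-48054 + g) = √(-48054 + 765) = √(-47289) = I*√47289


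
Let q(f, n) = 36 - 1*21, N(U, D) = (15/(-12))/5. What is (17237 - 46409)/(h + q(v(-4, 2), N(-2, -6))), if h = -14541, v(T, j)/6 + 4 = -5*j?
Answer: 4862/2421 ≈ 2.0083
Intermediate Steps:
v(T, j) = -24 - 30*j (v(T, j) = -24 + 6*(-5*j) = -24 - 30*j)
N(U, D) = -¼ (N(U, D) = (15*(-1/12))*(⅕) = -5/4*⅕ = -¼)
q(f, n) = 15 (q(f, n) = 36 - 21 = 15)
(17237 - 46409)/(h + q(v(-4, 2), N(-2, -6))) = (17237 - 46409)/(-14541 + 15) = -29172/(-14526) = -29172*(-1/14526) = 4862/2421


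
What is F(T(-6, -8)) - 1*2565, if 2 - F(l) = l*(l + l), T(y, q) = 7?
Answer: -2661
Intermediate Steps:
F(l) = 2 - 2*l**2 (F(l) = 2 - l*(l + l) = 2 - l*2*l = 2 - 2*l**2)
F(T(-6, -8)) - 1*2565 = (2 - 2*7**2) - 1*2565 = (2 - 2*49) - 2565 = (2 - 98) - 2565 = -96 - 2565 = -2661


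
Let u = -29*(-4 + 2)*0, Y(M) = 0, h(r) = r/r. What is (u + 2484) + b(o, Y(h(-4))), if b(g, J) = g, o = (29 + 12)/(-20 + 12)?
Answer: 19831/8 ≈ 2478.9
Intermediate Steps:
h(r) = 1
o = -41/8 (o = 41/(-8) = 41*(-⅛) = -41/8 ≈ -5.1250)
u = 0 (u = -(-58)*0 = -29*0 = 0)
(u + 2484) + b(o, Y(h(-4))) = (0 + 2484) - 41/8 = 2484 - 41/8 = 19831/8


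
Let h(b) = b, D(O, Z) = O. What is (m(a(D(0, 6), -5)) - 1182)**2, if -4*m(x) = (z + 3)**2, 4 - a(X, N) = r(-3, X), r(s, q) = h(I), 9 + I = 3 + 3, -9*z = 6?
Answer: 1814845201/1296 ≈ 1.4003e+6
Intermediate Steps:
z = -2/3 (z = -1/9*6 = -2/3 ≈ -0.66667)
I = -3 (I = -9 + (3 + 3) = -9 + 6 = -3)
r(s, q) = -3
a(X, N) = 7 (a(X, N) = 4 - 1*(-3) = 4 + 3 = 7)
m(x) = -49/36 (m(x) = -(-2/3 + 3)**2/4 = -(7/3)**2/4 = -1/4*49/9 = -49/36)
(m(a(D(0, 6), -5)) - 1182)**2 = (-49/36 - 1182)**2 = (-42601/36)**2 = 1814845201/1296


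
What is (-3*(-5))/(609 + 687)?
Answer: 5/432 ≈ 0.011574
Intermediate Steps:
(-3*(-5))/(609 + 687) = 15/1296 = 15*(1/1296) = 5/432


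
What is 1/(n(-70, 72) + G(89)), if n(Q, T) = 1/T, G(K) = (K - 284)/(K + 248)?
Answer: -24264/13703 ≈ -1.7707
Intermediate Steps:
G(K) = (-284 + K)/(248 + K)
1/(n(-70, 72) + G(89)) = 1/(1/72 + (-284 + 89)/(248 + 89)) = 1/(1/72 - 195/337) = 1/(-13703/24264) = -24264/13703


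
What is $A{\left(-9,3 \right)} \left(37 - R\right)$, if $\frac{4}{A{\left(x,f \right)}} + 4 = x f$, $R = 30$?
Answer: $- \frac{28}{31} \approx -0.90323$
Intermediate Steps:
$A{\left(x,f \right)} = \frac{4}{-4 + f x}$ ($A{\left(x,f \right)} = \frac{4}{-4 + x f} = \frac{4}{-4 + f x}$)
$A{\left(-9,3 \right)} \left(37 - R\right) = \frac{4}{-4 + 3 \left(-9\right)} \left(37 - 30\right) = \frac{4}{-4 - 27} \left(37 - 30\right) = \frac{4}{-31} \cdot 7 = 4 \left(- \frac{1}{31}\right) 7 = \left(- \frac{4}{31}\right) 7 = - \frac{28}{31}$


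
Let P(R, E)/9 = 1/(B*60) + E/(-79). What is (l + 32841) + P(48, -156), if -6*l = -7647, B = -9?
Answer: 161791631/4740 ≈ 34133.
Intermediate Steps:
P(R, E) = -1/60 - 9*E/79 (P(R, E) = 9*(1/(-9*60) + E/(-79)) = 9*(-1/9*1/60 + E*(-1/79)) = 9*(-1/540 - E/79) = -1/60 - 9*E/79)
l = 2549/2 (l = -1/6*(-7647) = 2549/2 ≈ 1274.5)
(l + 32841) + P(48, -156) = (2549/2 + 32841) + (-1/60 - 9/79*(-156)) = 68231/2 + (-1/60 + 1404/79) = 68231/2 + 84161/4740 = 161791631/4740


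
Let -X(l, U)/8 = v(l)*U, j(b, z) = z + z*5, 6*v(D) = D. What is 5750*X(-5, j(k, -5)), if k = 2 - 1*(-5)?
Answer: -1150000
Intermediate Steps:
k = 7 (k = 2 + 5 = 7)
v(D) = D/6
j(b, z) = 6*z (j(b, z) = z + 5*z = 6*z)
X(l, U) = -4*U*l/3 (X(l, U) = -8*l/6*U = -4*U*l/3)
5750*X(-5, j(k, -5)) = 5750*(-4/3*6*(-5)*(-5)) = 5750*(-4/3*(-30)*(-5)) = 5750*(-200) = -1150000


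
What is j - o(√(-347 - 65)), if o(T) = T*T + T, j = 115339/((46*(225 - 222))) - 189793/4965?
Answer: 276252247/228390 - 2*I*√103 ≈ 1209.6 - 20.298*I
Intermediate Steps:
j = 182155567/228390 (j = 115339/((46*3)) - 189793*1/4965 = 115339/138 - 189793/4965 = 182155567/228390 ≈ 797.56)
o(T) = T + T² (o(T) = T² + T = T + T²)
j - o(√(-347 - 65)) = 182155567/228390 - √(-347 - 65)*(1 + √(-347 - 65)) = 182155567/228390 - √(-412)*(1 + √(-412)) = 182155567/228390 - 2*I*√103*(1 + 2*I*√103)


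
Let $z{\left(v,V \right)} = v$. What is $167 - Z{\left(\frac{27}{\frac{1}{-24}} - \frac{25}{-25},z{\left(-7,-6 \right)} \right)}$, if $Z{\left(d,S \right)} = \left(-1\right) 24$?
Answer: $191$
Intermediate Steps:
$Z{\left(d,S \right)} = -24$
$167 - Z{\left(\frac{27}{\frac{1}{-24}} - \frac{25}{-25},z{\left(-7,-6 \right)} \right)} = 167 - -24 = 167 + 24 = 191$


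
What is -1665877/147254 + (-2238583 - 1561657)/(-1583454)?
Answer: -1039119529099/116584967658 ≈ -8.9130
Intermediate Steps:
-1665877/147254 + (-2238583 - 1561657)/(-1583454) = -1665877*1/147254 - 3800240*(-1/1583454) = -1665877/147254 + 1900120/791727 = -1039119529099/116584967658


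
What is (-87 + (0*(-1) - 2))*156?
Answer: -13884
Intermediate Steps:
(-87 + (0*(-1) - 2))*156 = (-87 + (0 - 2))*156 = (-87 - 2)*156 = -89*156 = -13884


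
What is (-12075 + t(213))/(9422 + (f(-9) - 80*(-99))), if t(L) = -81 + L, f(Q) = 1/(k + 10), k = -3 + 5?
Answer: -143316/208105 ≈ -0.68867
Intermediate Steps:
k = 2
f(Q) = 1/12 (f(Q) = 1/(2 + 10) = 1/12)
(-12075 + t(213))/(9422 + (f(-9) - 80*(-99))) = (-12075 + (-81 + 213))/(9422 + (1/12 - 80*(-99))) = (-12075 + 132)/(9422 + (1/12 + 7920)) = -11943/(9422 + 95041/12) = -11943/208105/12 = -11943*12/208105 = -143316/208105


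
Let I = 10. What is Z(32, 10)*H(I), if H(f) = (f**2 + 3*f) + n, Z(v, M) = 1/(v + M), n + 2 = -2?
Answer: 3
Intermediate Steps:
n = -4 (n = -2 - 2 = -4)
Z(v, M) = 1/(M + v)
H(f) = -4 + f**2 + 3*f (H(f) = (f**2 + 3*f) - 4 = -4 + f**2 + 3*f)
Z(32, 10)*H(I) = (-4 + 10**2 + 3*10)/(10 + 32) = (-4 + 100 + 30)/42 = (1/42)*126 = 3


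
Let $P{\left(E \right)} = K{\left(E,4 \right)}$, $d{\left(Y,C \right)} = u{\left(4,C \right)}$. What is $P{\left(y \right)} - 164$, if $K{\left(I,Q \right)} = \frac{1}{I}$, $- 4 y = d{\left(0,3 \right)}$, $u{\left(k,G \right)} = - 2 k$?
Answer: $- \frac{327}{2} \approx -163.5$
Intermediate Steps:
$d{\left(Y,C \right)} = -8$ ($d{\left(Y,C \right)} = \left(-2\right) 4 = -8$)
$y = 2$ ($y = \left(- \frac{1}{4}\right) \left(-8\right) = 2$)
$P{\left(E \right)} = \frac{1}{E}$
$P{\left(y \right)} - 164 = \frac{1}{2} - 164 = - \frac{327}{2}$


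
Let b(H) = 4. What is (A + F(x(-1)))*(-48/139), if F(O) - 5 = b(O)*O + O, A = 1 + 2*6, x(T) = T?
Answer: -624/139 ≈ -4.4892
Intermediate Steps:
A = 13 (A = 1 + 12 = 13)
F(O) = 5 + 5*O (F(O) = 5 + (4*O + O) = 5 + 5*O)
(A + F(x(-1)))*(-48/139) = (13 + (5 + 5*(-1)))*(-48/139) = (13 + (5 - 5))*(-48*1/139) = (13 + 0)*(-48/139) = 13*(-48/139) = -624/139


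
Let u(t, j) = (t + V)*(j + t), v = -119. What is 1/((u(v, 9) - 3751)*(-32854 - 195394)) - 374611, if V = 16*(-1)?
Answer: -949011243749273/2533324552 ≈ -3.7461e+5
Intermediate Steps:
V = -16
u(t, j) = (-16 + t)*(j + t) (u(t, j) = (t - 16)*(j + t) = (-16 + t)*(j + t))
1/((u(v, 9) - 3751)*(-32854 - 195394)) - 374611 = 1/((((-119)² - 16*9 - 16*(-119) + 9*(-119)) - 3751)*(-32854 - 195394)) - 374611 = 1/(((14161 - 144 + 1904 - 1071) - 3751)*(-228248)) - 374611 = 1/((14850 - 3751)*(-228248)) - 374611 = 1/(11099*(-228248)) - 374611 = 1/(-2533324552) - 374611 = -1/2533324552 - 374611 = -949011243749273/2533324552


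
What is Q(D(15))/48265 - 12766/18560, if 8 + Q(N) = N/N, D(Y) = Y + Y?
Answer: -8804013/12797120 ≈ -0.68797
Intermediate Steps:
D(Y) = 2*Y
Q(N) = -7 (Q(N) = -8 + N/N = -8 + 1 = -7)
Q(D(15))/48265 - 12766/18560 = -7/48265 - 12766/18560 = -7*1/48265 - 12766*1/18560 = -1/6895 - 6383/9280 = -8804013/12797120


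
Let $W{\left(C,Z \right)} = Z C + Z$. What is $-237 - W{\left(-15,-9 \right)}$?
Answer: $-363$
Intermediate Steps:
$W{\left(C,Z \right)} = Z + C Z$ ($W{\left(C,Z \right)} = C Z + Z = Z + C Z$)
$-237 - W{\left(-15,-9 \right)} = -237 - - 9 \left(1 - 15\right) = -237 - \left(-9\right) \left(-14\right) = -237 - 126 = -363$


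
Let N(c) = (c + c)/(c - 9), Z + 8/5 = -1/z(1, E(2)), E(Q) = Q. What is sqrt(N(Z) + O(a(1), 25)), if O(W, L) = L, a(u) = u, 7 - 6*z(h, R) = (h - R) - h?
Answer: 9*sqrt(53)/13 ≈ 5.0401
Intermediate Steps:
z(h, R) = 7/6 + R/6 (z(h, R) = 7/6 - ((h - R) - h)/6 = 7/6 - (-1)*R/6 = 7/6 + R/6)
Z = -34/15 (Z = -8/5 - 1/(7/6 + (1/6)*2) = -8/5 - 1/(7/6 + 1/3) = -8/5 - 1/3/2 = -8/5 - 1*2/3 = -8/5 - 2/3 = -34/15 ≈ -2.2667)
N(c) = 2*c/(-9 + c) (N(c) = (2*c)/(-9 + c) = 2*c/(-9 + c))
sqrt(N(Z) + O(a(1), 25)) = sqrt(2*(-34/15)/(-9 - 34/15) + 25) = sqrt(2*(-34/15)/(-169/15) + 25) = sqrt(2*(-34/15)*(-15/169) + 25) = sqrt(68/169 + 25) = sqrt(4293/169) = 9*sqrt(53)/13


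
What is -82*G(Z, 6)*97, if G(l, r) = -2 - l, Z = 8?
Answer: 79540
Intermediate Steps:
-82*G(Z, 6)*97 = -82*(-2 - 1*8)*97 = -82*(-2 - 8)*97 = -82*(-10)*97 = 820*97 = 79540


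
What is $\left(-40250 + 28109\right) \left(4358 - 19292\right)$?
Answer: $181313694$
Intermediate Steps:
$\left(-40250 + 28109\right) \left(4358 - 19292\right) = \left(-12141\right) \left(-14934\right) = 181313694$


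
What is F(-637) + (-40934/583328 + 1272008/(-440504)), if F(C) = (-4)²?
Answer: 12320969131/944699696 ≈ 13.042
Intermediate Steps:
F(C) = 16
F(-637) + (-40934/583328 + 1272008/(-440504)) = 16 + (-40934/583328 + 1272008/(-440504)) = 16 + (-40934*1/583328 + 1272008*(-1/440504)) = 16 + (-20467/291664 - 9353/3239) = 16 - 2794226005/944699696 = 12320969131/944699696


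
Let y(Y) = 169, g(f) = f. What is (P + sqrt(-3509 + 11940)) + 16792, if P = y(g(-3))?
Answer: 16961 + sqrt(8431) ≈ 17053.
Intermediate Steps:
P = 169
(P + sqrt(-3509 + 11940)) + 16792 = (169 + sqrt(-3509 + 11940)) + 16792 = (169 + sqrt(8431)) + 16792 = 16961 + sqrt(8431)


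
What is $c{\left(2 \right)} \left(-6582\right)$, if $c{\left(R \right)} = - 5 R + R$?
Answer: $52656$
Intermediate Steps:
$c{\left(R \right)} = - 4 R$
$c{\left(2 \right)} \left(-6582\right) = \left(-4\right) 2 \left(-6582\right) = \left(-8\right) \left(-6582\right) = 52656$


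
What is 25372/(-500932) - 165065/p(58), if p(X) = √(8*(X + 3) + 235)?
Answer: -6343/125233 - 165065*√723/723 ≈ -6138.9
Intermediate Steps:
p(X) = √(259 + 8*X) (p(X) = √(8*(3 + X) + 235) = √((24 + 8*X) + 235) = √(259 + 8*X))
25372/(-500932) - 165065/p(58) = 25372/(-500932) - 165065/√(259 + 8*58) = 25372*(-1/500932) - 165065/√(259 + 464) = -6343/125233 - 165065*√723/723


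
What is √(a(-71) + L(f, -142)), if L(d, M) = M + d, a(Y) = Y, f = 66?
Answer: 7*I*√3 ≈ 12.124*I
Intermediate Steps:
√(a(-71) + L(f, -142)) = √(-71 + (-142 + 66)) = √(-71 - 76) = √(-147) = 7*I*√3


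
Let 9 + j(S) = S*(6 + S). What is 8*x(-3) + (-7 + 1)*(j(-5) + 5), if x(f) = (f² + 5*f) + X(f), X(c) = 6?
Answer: 54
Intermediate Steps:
j(S) = -9 + S*(6 + S)
x(f) = 6 + f² + 5*f (x(f) = (f² + 5*f) + 6 = 6 + f² + 5*f)
8*x(-3) + (-7 + 1)*(j(-5) + 5) = 8*(6 + (-3)² + 5*(-3)) + (-7 + 1)*((-9 + (-5)² + 6*(-5)) + 5) = 8*(6 + 9 - 15) - 6*((-9 + 25 - 30) + 5) = 8*0 - 6*(-14 + 5) = 0 - 6*(-9) = 0 + 54 = 54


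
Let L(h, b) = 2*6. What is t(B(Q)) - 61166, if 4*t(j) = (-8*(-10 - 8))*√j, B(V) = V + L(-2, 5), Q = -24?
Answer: -61166 + 72*I*√3 ≈ -61166.0 + 124.71*I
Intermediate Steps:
L(h, b) = 12
B(V) = 12 + V (B(V) = V + 12 = 12 + V)
t(j) = 36*√j (t(j) = ((-8*(-10 - 8))*√j)/4 = ((-8*(-18))*√j)/4 = (144*√j)/4 = 36*√j)
t(B(Q)) - 61166 = 36*√(12 - 24) - 61166 = 36*√(-12) - 61166 = 36*(2*I*√3) - 61166 = 72*I*√3 - 61166 = -61166 + 72*I*√3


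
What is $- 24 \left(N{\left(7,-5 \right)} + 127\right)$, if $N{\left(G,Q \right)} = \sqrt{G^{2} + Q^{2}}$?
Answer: $-3048 - 24 \sqrt{74} \approx -3254.5$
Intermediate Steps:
$- 24 \left(N{\left(7,-5 \right)} + 127\right) = - 24 \left(\sqrt{7^{2} + \left(-5\right)^{2}} + 127\right) = - 24 \left(\sqrt{49 + 25} + 127\right) = - 24 \left(\sqrt{74} + 127\right) = - 24 \left(127 + \sqrt{74}\right) = -3048 - 24 \sqrt{74}$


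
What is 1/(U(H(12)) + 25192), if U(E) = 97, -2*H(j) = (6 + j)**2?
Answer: 1/25289 ≈ 3.9543e-5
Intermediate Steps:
H(j) = -(6 + j)**2/2
1/(U(H(12)) + 25192) = 1/(97 + 25192) = 1/25289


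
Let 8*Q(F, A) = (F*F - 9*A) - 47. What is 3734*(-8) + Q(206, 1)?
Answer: -49149/2 ≈ -24575.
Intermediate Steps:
Q(F, A) = -47/8 - 9*A/8 + F**2/8 (Q(F, A) = ((F*F - 9*A) - 47)/8 = ((F**2 - 9*A) - 47)/8 = (-47 + F**2 - 9*A)/8 = -47/8 - 9*A/8 + F**2/8)
3734*(-8) + Q(206, 1) = 3734*(-8) + (-47/8 - 9/8*1 + (1/8)*206**2) = -29872 + (-47/8 - 9/8 + (1/8)*42436) = -29872 + (-47/8 - 9/8 + 10609/2) = -29872 + 10595/2 = -49149/2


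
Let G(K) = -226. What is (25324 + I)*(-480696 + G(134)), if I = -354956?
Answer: 158527280704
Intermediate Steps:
(25324 + I)*(-480696 + G(134)) = (25324 - 354956)*(-480696 - 226) = -329632*(-480922) = 158527280704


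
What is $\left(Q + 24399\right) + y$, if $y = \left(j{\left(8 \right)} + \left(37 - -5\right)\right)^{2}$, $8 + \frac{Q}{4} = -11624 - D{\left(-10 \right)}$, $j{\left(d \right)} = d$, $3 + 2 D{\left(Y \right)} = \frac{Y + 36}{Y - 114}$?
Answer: $- \frac{608300}{31} \approx -19623.0$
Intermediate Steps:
$D{\left(Y \right)} = - \frac{3}{2} + \frac{36 + Y}{2 \left(-114 + Y\right)}$ ($D{\left(Y \right)} = - \frac{3}{2} + \frac{\left(Y + 36\right) \frac{1}{Y - 114}}{2} = - \frac{3}{2} + \frac{\left(36 + Y\right) \frac{1}{-114 + Y}}{2} = - \frac{3}{2} + \frac{\frac{1}{-114 + Y} \left(36 + Y\right)}{2} = - \frac{3}{2} + \frac{36 + Y}{2 \left(-114 + Y\right)}$)
$Q = - \frac{1442169}{31}$ ($Q = -32 + 4 \left(-11624 - \frac{189 - -10}{-114 - 10}\right) = -32 + 4 \left(-11624 - \frac{189 + 10}{-124}\right) = -32 + 4 \left(-11624 - \left(- \frac{1}{124}\right) 199\right) = -32 + 4 \left(-11624 - - \frac{199}{124}\right) = -32 + 4 \left(-11624 + \frac{199}{124}\right) = -32 + 4 \left(- \frac{1441177}{124}\right) = -32 - \frac{1441177}{31} = - \frac{1442169}{31} \approx -46522.0$)
$y = 2500$ ($y = \left(8 + \left(37 - -5\right)\right)^{2} = \left(8 + \left(37 + 5\right)\right)^{2} = \left(8 + 42\right)^{2} = 50^{2} = 2500$)
$\left(Q + 24399\right) + y = \left(- \frac{1442169}{31} + 24399\right) + 2500 = - \frac{685800}{31} + 2500 = - \frac{608300}{31}$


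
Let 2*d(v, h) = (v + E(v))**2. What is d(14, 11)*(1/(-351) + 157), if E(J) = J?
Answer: 21601552/351 ≈ 61543.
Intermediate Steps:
d(v, h) = 2*v**2 (d(v, h) = (v + v)**2/2 = (2*v)**2/2 = (4*v**2)/2 = 2*v**2)
d(14, 11)*(1/(-351) + 157) = (2*14**2)*(1/(-351) + 157) = (2*196)*(-1/351 + 157) = 392*(55106/351) = 21601552/351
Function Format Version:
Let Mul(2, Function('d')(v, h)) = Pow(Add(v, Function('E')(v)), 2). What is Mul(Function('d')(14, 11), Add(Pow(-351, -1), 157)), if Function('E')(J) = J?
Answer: Rational(21601552, 351) ≈ 61543.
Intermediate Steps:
Function('d')(v, h) = Mul(2, Pow(v, 2)) (Function('d')(v, h) = Mul(Rational(1, 2), Pow(Add(v, v), 2)) = Mul(Rational(1, 2), Pow(Mul(2, v), 2)) = Mul(Rational(1, 2), Mul(4, Pow(v, 2))) = Mul(2, Pow(v, 2)))
Mul(Function('d')(14, 11), Add(Pow(-351, -1), 157)) = Mul(Mul(2, Pow(14, 2)), Add(Pow(-351, -1), 157)) = Mul(Mul(2, 196), Add(Rational(-1, 351), 157)) = Mul(392, Rational(55106, 351)) = Rational(21601552, 351)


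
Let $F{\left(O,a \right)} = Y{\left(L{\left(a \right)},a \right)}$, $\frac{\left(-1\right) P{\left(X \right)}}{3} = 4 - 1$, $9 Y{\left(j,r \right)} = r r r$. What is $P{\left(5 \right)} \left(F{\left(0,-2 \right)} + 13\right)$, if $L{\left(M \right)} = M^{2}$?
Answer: $-109$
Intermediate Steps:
$Y{\left(j,r \right)} = \frac{r^{3}}{9}$ ($Y{\left(j,r \right)} = \frac{r r r}{9} = \frac{r^{2} r}{9} = \frac{r^{3}}{9}$)
$P{\left(X \right)} = -9$ ($P{\left(X \right)} = - 3 \left(4 - 1\right) = \left(-3\right) 3 = -9$)
$F{\left(O,a \right)} = \frac{a^{3}}{9}$
$P{\left(5 \right)} \left(F{\left(0,-2 \right)} + 13\right) = - 9 \left(\frac{\left(-2\right)^{3}}{9} + 13\right) = - 9 \left(\frac{1}{9} \left(-8\right) + 13\right) = - 9 \left(- \frac{8}{9} + 13\right) = \left(-9\right) \frac{109}{9} = -109$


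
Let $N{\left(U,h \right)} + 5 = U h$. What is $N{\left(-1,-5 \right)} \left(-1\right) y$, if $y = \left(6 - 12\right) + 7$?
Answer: $0$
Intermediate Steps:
$N{\left(U,h \right)} = -5 + U h$
$y = 1$ ($y = -6 + 7 = 1$)
$N{\left(-1,-5 \right)} \left(-1\right) y = \left(-5 - -5\right) \left(-1\right) 1 = \left(-5 + 5\right) \left(-1\right) 1 = 0 \left(-1\right) 1 = 0 \cdot 1 = 0$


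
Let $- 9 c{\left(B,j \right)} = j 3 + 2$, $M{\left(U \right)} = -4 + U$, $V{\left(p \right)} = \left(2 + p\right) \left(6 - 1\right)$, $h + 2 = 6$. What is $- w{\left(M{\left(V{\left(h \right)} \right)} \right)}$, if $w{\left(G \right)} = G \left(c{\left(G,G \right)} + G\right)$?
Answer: $- \frac{4004}{9} \approx -444.89$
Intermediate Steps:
$h = 4$ ($h = -2 + 6 = 4$)
$V{\left(p \right)} = 10 + 5 p$ ($V{\left(p \right)} = \left(2 + p\right) 5 = 10 + 5 p$)
$c{\left(B,j \right)} = - \frac{2}{9} - \frac{j}{3}$ ($c{\left(B,j \right)} = - \frac{j 3 + 2}{9} = - \frac{3 j + 2}{9} = - \frac{2 + 3 j}{9} = - \frac{2}{9} - \frac{j}{3}$)
$w{\left(G \right)} = G \left(- \frac{2}{9} + \frac{2 G}{3}\right)$ ($w{\left(G \right)} = G \left(\left(- \frac{2}{9} - \frac{G}{3}\right) + G\right) = G \left(- \frac{2}{9} + \frac{2 G}{3}\right)$)
$- w{\left(M{\left(V{\left(h \right)} \right)} \right)} = - \frac{2 \left(-4 + \left(10 + 5 \cdot 4\right)\right) \left(-1 + 3 \left(-4 + \left(10 + 5 \cdot 4\right)\right)\right)}{9} = - \frac{2 \left(-4 + \left(10 + 20\right)\right) \left(-1 + 3 \left(-4 + \left(10 + 20\right)\right)\right)}{9} = - \frac{2 \left(-4 + 30\right) \left(-1 + 3 \left(-4 + 30\right)\right)}{9} = - \frac{2 \cdot 26 \left(-1 + 3 \cdot 26\right)}{9} = - \frac{2 \cdot 26 \left(-1 + 78\right)}{9} = - \frac{2 \cdot 26 \cdot 77}{9} = \left(-1\right) \frac{4004}{9} = - \frac{4004}{9}$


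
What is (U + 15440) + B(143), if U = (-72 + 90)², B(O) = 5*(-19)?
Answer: 15669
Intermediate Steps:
B(O) = -95
U = 324 (U = 18² = 324)
(U + 15440) + B(143) = (324 + 15440) - 95 = 15764 - 95 = 15669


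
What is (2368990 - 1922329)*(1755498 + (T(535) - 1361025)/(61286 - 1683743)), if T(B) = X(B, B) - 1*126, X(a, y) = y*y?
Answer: 47118121549969016/60091 ≈ 7.8411e+11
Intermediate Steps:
X(a, y) = y²
T(B) = -126 + B² (T(B) = B² - 1*126 = B² - 126 = -126 + B²)
(2368990 - 1922329)*(1755498 + (T(535) - 1361025)/(61286 - 1683743)) = (2368990 - 1922329)*(1755498 + ((-126 + 535²) - 1361025)/(61286 - 1683743)) = 446661*(1755498 + ((-126 + 286225) - 1361025)/(-1622457)) = 446661*(1755498 + (286099 - 1361025)*(-1/1622457)) = 446661*(1755498 - 1074926*(-1/1622457)) = 446661*(1755498 + 1074926/1622457) = 446661*(2848221093512/1622457) = 47118121549969016/60091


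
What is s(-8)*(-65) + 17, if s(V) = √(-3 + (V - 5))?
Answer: 17 - 260*I ≈ 17.0 - 260.0*I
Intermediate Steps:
s(V) = √(-8 + V) (s(V) = √(-3 + (-5 + V)) = √(-8 + V))
s(-8)*(-65) + 17 = √(-8 - 8)*(-65) + 17 = √(-16)*(-65) + 17 = (4*I)*(-65) + 17 = -260*I + 17 = 17 - 260*I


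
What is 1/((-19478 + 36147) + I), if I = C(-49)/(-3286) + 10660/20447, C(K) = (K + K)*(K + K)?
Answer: 33594421/559904731535 ≈ 6.0000e-5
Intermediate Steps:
C(K) = 4*K² (C(K) = (2*K)*(2*K) = 4*K²)
I = -80672114/33594421 (I = (4*(-49)²)/(-3286) + 10660/20447 = (4*2401)*(-1/3286) + 10660*(1/20447) = 9604*(-1/3286) + 10660/20447 = -4802/1643 + 10660/20447 = -80672114/33594421 ≈ -2.4014)
1/((-19478 + 36147) + I) = 1/((-19478 + 36147) - 80672114/33594421) = 1/(16669 - 80672114/33594421) = 1/(559904731535/33594421) = 33594421/559904731535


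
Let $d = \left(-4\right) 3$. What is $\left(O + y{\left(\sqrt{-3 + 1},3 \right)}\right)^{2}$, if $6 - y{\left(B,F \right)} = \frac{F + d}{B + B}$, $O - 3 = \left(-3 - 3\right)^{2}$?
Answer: $\frac{16119}{8} - \frac{405 i \sqrt{2}}{2} \approx 2014.9 - 286.38 i$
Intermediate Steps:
$O = 39$ ($O = 3 + \left(-3 - 3\right)^{2} = 3 + \left(-6\right)^{2} = 3 + 36 = 39$)
$d = -12$
$y{\left(B,F \right)} = 6 - \frac{-12 + F}{2 B}$ ($y{\left(B,F \right)} = 6 - \frac{F - 12}{B + B} = 6 - \frac{-12 + F}{2 B}$)
$\left(O + y{\left(\sqrt{-3 + 1},3 \right)}\right)^{2} = \left(39 + \frac{12 - 3 + 12 \sqrt{-3 + 1}}{2 \sqrt{-3 + 1}}\right)^{2} = \left(39 + \frac{12 - 3 + 12 \sqrt{-2}}{2 \sqrt{-2}}\right)^{2} = \left(39 + \frac{12 - 3 + 12 i \sqrt{2}}{2 i \sqrt{2}}\right)^{2} = \left(39 + \frac{- \frac{i \sqrt{2}}{2} \left(12 - 3 + 12 i \sqrt{2}\right)}{2}\right)^{2} = \left(39 + \frac{- \frac{i \sqrt{2}}{2} \left(9 + 12 i \sqrt{2}\right)}{2}\right)^{2} = \left(39 - \frac{i \sqrt{2} \left(9 + 12 i \sqrt{2}\right)}{4}\right)^{2}$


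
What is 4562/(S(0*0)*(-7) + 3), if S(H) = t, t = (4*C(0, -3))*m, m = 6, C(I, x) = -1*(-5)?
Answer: -4562/837 ≈ -5.4504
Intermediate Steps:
C(I, x) = 5
t = 120 (t = (4*5)*6 = 20*6 = 120)
S(H) = 120
4562/(S(0*0)*(-7) + 3) = 4562/(120*(-7) + 3) = 4562/(-840 + 3) = 4562/(-837) = 4562*(-1/837) = -4562/837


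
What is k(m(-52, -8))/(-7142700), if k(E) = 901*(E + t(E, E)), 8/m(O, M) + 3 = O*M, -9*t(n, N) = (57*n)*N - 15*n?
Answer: -5679904/913742397225 ≈ -6.2161e-6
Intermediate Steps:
t(n, N) = 5*n/3 - 19*N*n/3 (t(n, N) = -((57*n)*N - 15*n)/9 = -(57*N*n - 15*n)/9 = -(-15*n + 57*N*n)/9 = 5*n/3 - 19*N*n/3)
m(O, M) = 8/(-3 + M*O) (m(O, M) = 8/(-3 + O*M) = 8/(-3 + M*O))
k(E) = 901*E + 901*E*(5 - 19*E)/3 (k(E) = 901*(E + E*(5 - 19*E)/3) = 901*E + 901*E*(5 - 19*E)/3)
k(m(-52, -8))/(-7142700) = (901*(8/(-3 - 8*(-52)))*(8 - 152/(-3 - 8*(-52)))/3)/(-7142700) = (901*(8/(-3 + 416))*(8 - 152/(-3 + 416))/3)*(-1/7142700) = (901*(8/413)*(8 - 152/413)/3)*(-1/7142700) = (901*(8*(1/413))*(8 - 152/413)/3)*(-1/7142700) = ((901/3)*(8/413)*(8 - 19*8/413))*(-1/7142700) = ((901/3)*(8/413)*(8 - 152/413))*(-1/7142700) = ((901/3)*(8/413)*(3152/413))*(-1/7142700) = (22719616/511707)*(-1/7142700) = -5679904/913742397225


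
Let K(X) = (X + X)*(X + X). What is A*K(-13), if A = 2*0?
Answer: 0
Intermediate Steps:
K(X) = 4*X² (K(X) = (2*X)*(2*X) = 4*X²)
A = 0
A*K(-13) = 0*(4*(-13)²) = 0*(4*169) = 0*676 = 0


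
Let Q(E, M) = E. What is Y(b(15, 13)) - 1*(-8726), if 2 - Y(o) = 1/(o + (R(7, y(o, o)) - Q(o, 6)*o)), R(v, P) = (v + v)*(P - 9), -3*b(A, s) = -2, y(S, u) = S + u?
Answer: 8413801/964 ≈ 8728.0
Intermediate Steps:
b(A, s) = 2/3 (b(A, s) = -1/3*(-2) = 2/3)
R(v, P) = 2*v*(-9 + P) (R(v, P) = (2*v)*(-9 + P) = 2*v*(-9 + P))
Y(o) = 2 - 1/(-126 - o**2 + 29*o) (Y(o) = 2 - 1/(o + (2*7*(-9 + (o + o)) - o*o)) = 2 - 1/(o + (2*7*(-9 + 2*o) - o**2)) = 2 - 1/(o + ((-126 + 28*o) - o**2)) = 2 - 1/(o + (-126 - o**2 + 28*o)) = 2 - 1/(-126 - o**2 + 29*o))
Y(b(15, 13)) - 1*(-8726) = (-253 - 2*(2/3)**2 + 58*(2/3))/(-126 - (2/3)**2 + 29*(2/3)) - 1*(-8726) = (-253 - 2*4/9 + 116/3)/(-126 - 1*4/9 + 58/3) + 8726 = (-253 - 8/9 + 116/3)/(-126 - 4/9 + 58/3) + 8726 = -1937/9/(-964/9) + 8726 = -9/964*(-1937/9) + 8726 = 1937/964 + 8726 = 8413801/964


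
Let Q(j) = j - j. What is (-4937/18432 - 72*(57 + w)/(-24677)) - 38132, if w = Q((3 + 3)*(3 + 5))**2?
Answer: -17344251550669/454846464 ≈ -38132.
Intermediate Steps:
Q(j) = 0
w = 0 (w = 0**2 = 0)
(-4937/18432 - 72*(57 + w)/(-24677)) - 38132 = (-4937/18432 - 72*(57 + 0)/(-24677)) - 38132 = (-4937*1/18432 - 72*57*(-1/24677)) - 38132 = (-4937/18432 - 4104*(-1/24677)) - 38132 = (-4937/18432 + 4104/24677) - 38132 = -46185421/454846464 - 38132 = -17344251550669/454846464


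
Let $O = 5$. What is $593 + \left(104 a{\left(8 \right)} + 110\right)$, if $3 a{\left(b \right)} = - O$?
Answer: $\frac{1589}{3} \approx 529.67$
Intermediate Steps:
$a{\left(b \right)} = - \frac{5}{3}$ ($a{\left(b \right)} = \frac{\left(-1\right) 5}{3} = \frac{1}{3} \left(-5\right) = - \frac{5}{3}$)
$593 + \left(104 a{\left(8 \right)} + 110\right) = 593 + \left(104 \left(- \frac{5}{3}\right) + 110\right) = 593 + \left(- \frac{520}{3} + 110\right) = 593 - \frac{190}{3} = \frac{1589}{3}$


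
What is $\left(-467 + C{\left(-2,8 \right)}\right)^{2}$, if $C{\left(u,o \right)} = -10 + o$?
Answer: $219961$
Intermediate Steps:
$\left(-467 + C{\left(-2,8 \right)}\right)^{2} = \left(-467 + \left(-10 + 8\right)\right)^{2} = \left(-467 - 2\right)^{2} = \left(-469\right)^{2} = 219961$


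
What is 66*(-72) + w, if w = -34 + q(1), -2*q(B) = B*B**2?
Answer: -9573/2 ≈ -4786.5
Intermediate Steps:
q(B) = -B**3/2 (q(B) = -B*B**2/2 = -B**3/2)
w = -69/2 (w = -34 - 1/2*1**3 = -34 - 1/2*1 = -34 - 1/2 = -69/2 ≈ -34.500)
66*(-72) + w = 66*(-72) - 69/2 = -4752 - 69/2 = -9573/2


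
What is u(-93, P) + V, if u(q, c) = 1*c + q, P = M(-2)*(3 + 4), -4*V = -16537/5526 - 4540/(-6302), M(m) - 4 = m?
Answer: -5462762549/69649704 ≈ -78.432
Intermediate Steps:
M(m) = 4 + m
V = 39564067/69649704 (V = -(-16537/5526 - 4540/(-6302))/4 = -(-16537*1/5526 - 4540*(-1/6302))/4 = -(-16537/5526 + 2270/3151)/4 = -¼*(-39564067/17412426) = 39564067/69649704 ≈ 0.56804)
P = 14 (P = (4 - 2)*(3 + 4) = 2*7 = 14)
u(q, c) = c + q
u(-93, P) + V = (14 - 93) + 39564067/69649704 = -79 + 39564067/69649704 = -5462762549/69649704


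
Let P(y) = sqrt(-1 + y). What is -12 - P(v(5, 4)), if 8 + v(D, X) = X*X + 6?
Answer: -12 - sqrt(13) ≈ -15.606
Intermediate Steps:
v(D, X) = -2 + X**2 (v(D, X) = -8 + (X*X + 6) = -8 + (X**2 + 6) = -8 + (6 + X**2) = -2 + X**2)
-12 - P(v(5, 4)) = -12 - sqrt(-1 + (-2 + 4**2)) = -12 - sqrt(-1 + (-2 + 16)) = -12 - sqrt(-1 + 14) = -12 - sqrt(13)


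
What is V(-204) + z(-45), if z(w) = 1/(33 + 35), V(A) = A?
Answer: -13871/68 ≈ -203.99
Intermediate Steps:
z(w) = 1/68
V(-204) + z(-45) = -204 + 1/68 = -13871/68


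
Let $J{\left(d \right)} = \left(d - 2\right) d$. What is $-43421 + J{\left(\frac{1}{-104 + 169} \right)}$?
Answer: $- \frac{183453854}{4225} \approx -43421.0$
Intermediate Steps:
$J{\left(d \right)} = d \left(-2 + d\right)$ ($J{\left(d \right)} = \left(-2 + d\right) d = d \left(-2 + d\right)$)
$-43421 + J{\left(\frac{1}{-104 + 169} \right)} = -43421 + \frac{-2 + \frac{1}{-104 + 169}}{-104 + 169} = -43421 + \frac{-2 + \frac{1}{65}}{65} = -43421 + \frac{1}{65} \left(- \frac{129}{65}\right) = -43421 - \frac{129}{4225} = - \frac{183453854}{4225}$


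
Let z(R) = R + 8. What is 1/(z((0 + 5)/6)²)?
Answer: 36/2809 ≈ 0.012816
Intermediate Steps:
z(R) = 8 + R
1/(z((0 + 5)/6)²) = 1/((8 + (0 + 5)/6)²) = 1/((8 + (⅙)*5)²) = 1/((8 + ⅚)²) = 1/((53/6)²) = 1/(2809/36) = 36/2809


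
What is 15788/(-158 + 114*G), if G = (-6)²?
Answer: 7894/1973 ≈ 4.0010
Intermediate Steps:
G = 36
15788/(-158 + 114*G) = 15788/(-158 + 114*36) = 15788/(-158 + 4104) = 15788/3946 = 15788*(1/3946) = 7894/1973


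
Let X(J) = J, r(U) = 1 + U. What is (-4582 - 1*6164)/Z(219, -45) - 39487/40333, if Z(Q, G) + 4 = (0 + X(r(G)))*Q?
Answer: 26381869/194405060 ≈ 0.13571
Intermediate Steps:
Z(Q, G) = -4 + Q*(1 + G) (Z(Q, G) = -4 + (0 + (1 + G))*Q = -4 + (1 + G)*Q = -4 + Q*(1 + G))
(-4582 - 1*6164)/Z(219, -45) - 39487/40333 = (-4582 - 1*6164)/(-4 + 219*(1 - 45)) - 39487/40333 = (-4582 - 6164)/(-4 + 219*(-44)) - 39487*1/40333 = -10746/(-4 - 9636) - 39487/40333 = -10746/(-9640) - 39487/40333 = -10746*(-1/9640) - 39487/40333 = 5373/4820 - 39487/40333 = 26381869/194405060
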